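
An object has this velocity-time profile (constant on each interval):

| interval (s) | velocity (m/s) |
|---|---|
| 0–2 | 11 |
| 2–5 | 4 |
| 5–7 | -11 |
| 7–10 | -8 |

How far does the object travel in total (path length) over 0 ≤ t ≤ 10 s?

Distance (not displacement) is the total path length: add the absolute areas under v-t.
0–2 s: |11| × 2 = 22 m
2–5 s: |4| × 3 = 12 m
5–7 s: |-11| × 2 = 22 m
7–10 s: |-8| × 3 = 24 m
Total distance = 80 m

80 m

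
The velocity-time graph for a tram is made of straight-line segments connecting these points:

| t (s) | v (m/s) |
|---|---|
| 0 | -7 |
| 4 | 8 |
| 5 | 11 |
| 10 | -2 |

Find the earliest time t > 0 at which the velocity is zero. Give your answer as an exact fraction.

v changes sign on 0–4 s (from -7 to 8); the graph is linear there, so v = 0 at t = 0 + (7)·(4 − 0)/(8 − -7) = 28/15 s.

t = 28/15 s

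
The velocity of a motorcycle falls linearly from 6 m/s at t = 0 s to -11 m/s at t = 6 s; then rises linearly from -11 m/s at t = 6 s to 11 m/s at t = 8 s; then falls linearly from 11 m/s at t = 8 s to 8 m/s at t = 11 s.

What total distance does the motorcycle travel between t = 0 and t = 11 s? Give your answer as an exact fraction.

2285/34 m

Distance (not displacement) is the total path length: add the absolute areas under v-t.
0–6 s: v = 0 at t = 36/17 s; triangle areas 108/17 + 363/17 = 471/17 m
6–8 s: v = 0 at t = 7 s; triangle areas 5.5 + 5.5 = 11 m
8–11 s: |½(11 + 8)(3)| = 28.5 m
Total distance = 2285/34 m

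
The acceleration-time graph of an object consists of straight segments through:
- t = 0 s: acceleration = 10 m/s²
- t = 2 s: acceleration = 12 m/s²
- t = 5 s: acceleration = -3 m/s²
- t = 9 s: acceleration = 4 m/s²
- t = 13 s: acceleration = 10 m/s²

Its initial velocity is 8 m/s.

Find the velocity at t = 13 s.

Δv equals the area under the a-t graph; then v = v₀ + Δv.
0–2 s: ½(10 + 12)(2) = 22 m/s
2–5 s: ½(12 + -3)(3) = 13.5 m/s
5–9 s: ½(-3 + 4)(4) = 2 m/s
9–13 s: ½(4 + 10)(4) = 28 m/s
Δv = 65.5 m/s, so v(13) = 8 + (65.5) = 73.5 m/s.

73.5 m/s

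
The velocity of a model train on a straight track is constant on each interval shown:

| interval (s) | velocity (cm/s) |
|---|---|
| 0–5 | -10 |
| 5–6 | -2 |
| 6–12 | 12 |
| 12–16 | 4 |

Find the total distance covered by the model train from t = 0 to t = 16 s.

Distance (not displacement) is the total path length: add the absolute areas under v-t.
0–5 s: |-10| × 5 = 50 cm
5–6 s: |-2| × 1 = 2 cm
6–12 s: |12| × 6 = 72 cm
12–16 s: |4| × 4 = 16 cm
Total distance = 140 cm

140 cm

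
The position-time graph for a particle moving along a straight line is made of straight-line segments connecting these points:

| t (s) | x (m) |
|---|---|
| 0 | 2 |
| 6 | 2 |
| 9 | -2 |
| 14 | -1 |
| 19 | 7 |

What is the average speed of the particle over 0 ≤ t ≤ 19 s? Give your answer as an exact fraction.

13/19 m/s

Average speed = (total path length)/(elapsed time); on a piecewise-linear x-t graph the path length is Σ|Δx|.
0–6 s: |Δx| = |2 − 2| = 0 m
6–9 s: |Δx| = |-2 − 2| = 4 m
9–14 s: |Δx| = |-1 − -2| = 1 m
14–19 s: |Δx| = |7 − -1| = 8 m
Total path = 13 m; average speed = 13/19 = 13/19 m/s.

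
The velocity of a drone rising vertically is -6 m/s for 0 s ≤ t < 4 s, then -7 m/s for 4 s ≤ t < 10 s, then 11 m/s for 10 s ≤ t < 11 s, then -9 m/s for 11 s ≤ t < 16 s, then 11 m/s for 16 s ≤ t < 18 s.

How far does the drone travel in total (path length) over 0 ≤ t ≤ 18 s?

Total distance travelled is ∫|v| dt — sum the magnitudes of each area piece.
0–4 s: |-6| × 4 = 24 m
4–10 s: |-7| × 6 = 42 m
10–11 s: |11| × 1 = 11 m
11–16 s: |-9| × 5 = 45 m
16–18 s: |11| × 2 = 22 m
Total distance = 144 m

144 m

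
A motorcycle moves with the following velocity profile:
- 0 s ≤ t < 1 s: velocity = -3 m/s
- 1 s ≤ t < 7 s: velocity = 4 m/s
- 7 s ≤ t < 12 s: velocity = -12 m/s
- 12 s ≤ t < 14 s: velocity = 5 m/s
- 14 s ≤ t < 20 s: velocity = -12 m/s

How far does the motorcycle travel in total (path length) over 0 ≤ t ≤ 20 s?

169 m

Total distance travelled is ∫|v| dt — sum the magnitudes of each area piece.
0–1 s: |-3| × 1 = 3 m
1–7 s: |4| × 6 = 24 m
7–12 s: |-12| × 5 = 60 m
12–14 s: |5| × 2 = 10 m
14–20 s: |-12| × 6 = 72 m
Total distance = 169 m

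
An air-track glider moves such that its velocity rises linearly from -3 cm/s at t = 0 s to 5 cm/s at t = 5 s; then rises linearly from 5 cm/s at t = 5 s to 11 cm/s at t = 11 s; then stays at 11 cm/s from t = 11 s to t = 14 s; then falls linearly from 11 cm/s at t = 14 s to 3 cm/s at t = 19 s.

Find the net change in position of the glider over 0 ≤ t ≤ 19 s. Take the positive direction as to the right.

121 cm

Net displacement equals the area under the velocity-time graph (areas below the axis count negative).
0–5 s: ½(-3 + 5)(5) = 5 cm
5–11 s: ½(5 + 11)(6) = 48 cm
11–14 s: 11 × 3 = 33 cm
14–19 s: ½(11 + 3)(5) = 35 cm
Net displacement = 121 cm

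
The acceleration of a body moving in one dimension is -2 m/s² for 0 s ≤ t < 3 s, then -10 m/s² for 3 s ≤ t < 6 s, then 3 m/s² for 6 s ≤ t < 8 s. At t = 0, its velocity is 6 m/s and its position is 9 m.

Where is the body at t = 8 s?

-81 m

On each constant-a segment, Δv = aΔt and Δx = v₀Δt + ½aΔt²; chain segment to segment.
0–3 s: v starts 6 m/s; Δx = 6·3 + ½·-2·3² = 9 m; v ends 0 m/s.
3–6 s: v starts 0 m/s; Δx = 0·3 + ½·-10·3² = -45 m; v ends -30 m/s.
6–8 s: v starts -30 m/s; Δx = -30·2 + ½·3·2² = -54 m; v ends -24 m/s.
x(8) = 9 + Σ Δx = -81 m.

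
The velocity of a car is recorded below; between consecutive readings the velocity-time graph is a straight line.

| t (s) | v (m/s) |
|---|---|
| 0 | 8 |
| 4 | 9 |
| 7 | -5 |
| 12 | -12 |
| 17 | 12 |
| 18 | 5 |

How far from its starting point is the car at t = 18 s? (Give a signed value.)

6 m

Displacement is the signed area under the v-t curve.
0–4 s: ½(8 + 9)(4) = 34 m
4–7 s: ½(9 + -5)(3) = 6 m
7–12 s: ½(-5 + -12)(5) = -42.5 m
12–17 s: ½(-12 + 12)(5) = 0 m
17–18 s: ½(12 + 5)(1) = 8.5 m
Net displacement = 6 m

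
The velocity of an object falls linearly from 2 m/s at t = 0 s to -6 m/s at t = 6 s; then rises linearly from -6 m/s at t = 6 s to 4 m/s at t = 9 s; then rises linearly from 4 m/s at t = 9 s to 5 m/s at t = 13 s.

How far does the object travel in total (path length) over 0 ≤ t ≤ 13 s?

40.8 m

Distance (not displacement) is the total path length: add the absolute areas under v-t.
0–6 s: v = 0 at t = 1.5 s; triangle areas 1.5 + 13.5 = 15 m
6–9 s: v = 0 at t = 7.8 s; triangle areas 5.4 + 2.4 = 7.8 m
9–13 s: |½(4 + 5)(4)| = 18 m
Total distance = 40.8 m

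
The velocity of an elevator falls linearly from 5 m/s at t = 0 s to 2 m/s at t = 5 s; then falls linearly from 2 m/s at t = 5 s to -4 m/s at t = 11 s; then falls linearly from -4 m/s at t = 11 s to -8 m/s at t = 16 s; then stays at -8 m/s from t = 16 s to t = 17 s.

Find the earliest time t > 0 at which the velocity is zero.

t = 7 s

v changes sign on 5–11 s (from 2 to -4); the graph is linear there, so v = 0 at t = 5 + (-2)·(11 − 5)/(-4 − 2) = 7 s.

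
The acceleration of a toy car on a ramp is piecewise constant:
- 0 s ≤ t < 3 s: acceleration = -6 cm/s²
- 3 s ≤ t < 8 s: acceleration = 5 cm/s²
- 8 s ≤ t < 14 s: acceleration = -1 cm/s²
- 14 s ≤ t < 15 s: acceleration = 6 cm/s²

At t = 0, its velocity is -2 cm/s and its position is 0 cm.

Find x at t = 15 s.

-56.5 cm

On each constant-a segment, Δv = aΔt and Δx = v₀Δt + ½aΔt²; chain segment to segment.
0–3 s: v starts -2 cm/s; Δx = -2·3 + ½·-6·3² = -33 cm; v ends -20 cm/s.
3–8 s: v starts -20 cm/s; Δx = -20·5 + ½·5·5² = -37.5 cm; v ends 5 cm/s.
8–14 s: v starts 5 cm/s; Δx = 5·6 + ½·-1·6² = 12 cm; v ends -1 cm/s.
14–15 s: v starts -1 cm/s; Δx = -1·1 + ½·6·1² = 2 cm; v ends 5 cm/s.
x(15) = 0 + Σ Δx = -56.5 cm.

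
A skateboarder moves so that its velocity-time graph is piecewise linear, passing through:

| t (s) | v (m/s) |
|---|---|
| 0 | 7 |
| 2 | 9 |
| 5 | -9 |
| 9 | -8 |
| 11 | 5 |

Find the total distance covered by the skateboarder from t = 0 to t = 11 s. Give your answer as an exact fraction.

1829/26 m

Total distance travelled is ∫|v| dt — sum the magnitudes of each area piece.
0–2 s: |½(7 + 9)(2)| = 16 m
2–5 s: v = 0 at t = 3.5 s; triangle areas 6.75 + 6.75 = 13.5 m
5–9 s: |½(-9 + -8)(4)| = 34 m
9–11 s: v = 0 at t = 133/13 s; triangle areas 64/13 + 25/13 = 89/13 m
Total distance = 1829/26 m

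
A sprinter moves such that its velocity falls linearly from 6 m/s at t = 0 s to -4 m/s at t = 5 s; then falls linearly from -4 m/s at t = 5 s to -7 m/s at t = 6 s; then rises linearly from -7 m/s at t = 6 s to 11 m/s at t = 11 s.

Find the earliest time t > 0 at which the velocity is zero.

v changes sign on 0–5 s (from 6 to -4); the graph is linear there, so v = 0 at t = 0 + (-6)·(5 − 0)/(-4 − 6) = 3 s.

t = 3 s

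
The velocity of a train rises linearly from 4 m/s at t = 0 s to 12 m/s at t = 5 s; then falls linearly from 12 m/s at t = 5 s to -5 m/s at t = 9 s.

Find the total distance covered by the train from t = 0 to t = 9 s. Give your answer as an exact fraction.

1018/17 m

Distance (not displacement) is the total path length: add the absolute areas under v-t.
0–5 s: |½(4 + 12)(5)| = 40 m
5–9 s: v = 0 at t = 133/17 s; triangle areas 288/17 + 50/17 = 338/17 m
Total distance = 1018/17 m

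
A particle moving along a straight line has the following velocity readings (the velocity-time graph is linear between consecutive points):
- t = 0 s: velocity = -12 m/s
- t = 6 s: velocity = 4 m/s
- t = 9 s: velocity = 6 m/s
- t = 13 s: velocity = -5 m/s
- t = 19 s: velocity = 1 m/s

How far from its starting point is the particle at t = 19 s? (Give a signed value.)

Displacement is the signed area under the v-t curve.
0–6 s: ½(-12 + 4)(6) = -24 m
6–9 s: ½(4 + 6)(3) = 15 m
9–13 s: ½(6 + -5)(4) = 2 m
13–19 s: ½(-5 + 1)(6) = -12 m
Net displacement = -19 m

-19 m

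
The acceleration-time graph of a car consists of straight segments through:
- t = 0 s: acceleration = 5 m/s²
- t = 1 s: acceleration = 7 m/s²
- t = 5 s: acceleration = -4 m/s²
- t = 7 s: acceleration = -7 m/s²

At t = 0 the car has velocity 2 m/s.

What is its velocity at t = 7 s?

Δv equals the area under the a-t graph; then v = v₀ + Δv.
0–1 s: ½(5 + 7)(1) = 6 m/s
1–5 s: ½(7 + -4)(4) = 6 m/s
5–7 s: ½(-4 + -7)(2) = -11 m/s
Δv = 1 m/s, so v(7) = 2 + (1) = 3 m/s.

3 m/s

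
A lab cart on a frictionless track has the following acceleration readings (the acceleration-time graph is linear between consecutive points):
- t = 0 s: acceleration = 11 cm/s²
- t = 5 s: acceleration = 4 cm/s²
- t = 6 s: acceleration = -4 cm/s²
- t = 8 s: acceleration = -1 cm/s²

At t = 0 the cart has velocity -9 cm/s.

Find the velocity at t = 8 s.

23.5 cm/s

Δv equals the area under the a-t graph; then v = v₀ + Δv.
0–5 s: ½(11 + 4)(5) = 37.5 cm/s
5–6 s: ½(4 + -4)(1) = 0 cm/s
6–8 s: ½(-4 + -1)(2) = -5 cm/s
Δv = 32.5 cm/s, so v(8) = -9 + (32.5) = 23.5 cm/s.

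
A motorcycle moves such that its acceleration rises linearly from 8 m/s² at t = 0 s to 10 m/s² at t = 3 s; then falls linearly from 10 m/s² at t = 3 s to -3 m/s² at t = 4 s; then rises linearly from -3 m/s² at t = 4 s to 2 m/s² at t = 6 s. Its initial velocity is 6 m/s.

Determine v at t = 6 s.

Δv equals the area under the a-t graph; then v = v₀ + Δv.
0–3 s: ½(8 + 10)(3) = 27 m/s
3–4 s: ½(10 + -3)(1) = 3.5 m/s
4–6 s: ½(-3 + 2)(2) = -1 m/s
Δv = 29.5 m/s, so v(6) = 6 + (29.5) = 35.5 m/s.

35.5 m/s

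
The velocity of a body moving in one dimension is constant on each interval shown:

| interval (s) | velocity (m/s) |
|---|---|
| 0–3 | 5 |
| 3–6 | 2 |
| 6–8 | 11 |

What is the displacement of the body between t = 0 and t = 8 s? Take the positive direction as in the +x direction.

Net displacement equals the area under the velocity-time graph (areas below the axis count negative).
0–3 s: 5 × 3 = 15 m
3–6 s: 2 × 3 = 6 m
6–8 s: 11 × 2 = 22 m
Net displacement = 43 m

43 m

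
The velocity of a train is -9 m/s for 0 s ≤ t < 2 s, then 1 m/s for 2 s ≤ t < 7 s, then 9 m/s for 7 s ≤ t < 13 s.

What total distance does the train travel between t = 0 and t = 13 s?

Total distance travelled is ∫|v| dt — sum the magnitudes of each area piece.
0–2 s: |-9| × 2 = 18 m
2–7 s: |1| × 5 = 5 m
7–13 s: |9| × 6 = 54 m
Total distance = 77 m

77 m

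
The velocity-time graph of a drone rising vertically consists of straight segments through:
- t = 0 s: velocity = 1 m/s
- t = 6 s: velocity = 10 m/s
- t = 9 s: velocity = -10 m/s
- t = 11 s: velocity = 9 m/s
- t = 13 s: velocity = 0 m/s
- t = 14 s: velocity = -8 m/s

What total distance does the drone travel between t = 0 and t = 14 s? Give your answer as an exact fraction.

1340/19 m

Total distance travelled is ∫|v| dt — sum the magnitudes of each area piece.
0–6 s: |½(1 + 10)(6)| = 33 m
6–9 s: v = 0 at t = 7.5 s; triangle areas 7.5 + 7.5 = 15 m
9–11 s: v = 0 at t = 191/19 s; triangle areas 100/19 + 81/19 = 181/19 m
11–13 s: |½(9 + 0)(2)| = 9 m
13–14 s: |½(0 + -8)(1)| = 4 m
Total distance = 1340/19 m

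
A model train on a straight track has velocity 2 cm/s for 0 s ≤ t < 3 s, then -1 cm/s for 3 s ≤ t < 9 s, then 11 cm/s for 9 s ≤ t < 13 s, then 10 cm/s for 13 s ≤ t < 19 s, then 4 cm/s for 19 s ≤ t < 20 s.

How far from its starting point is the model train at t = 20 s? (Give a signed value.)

Displacement is the signed area under the v-t curve.
0–3 s: 2 × 3 = 6 cm
3–9 s: -1 × 6 = -6 cm
9–13 s: 11 × 4 = 44 cm
13–19 s: 10 × 6 = 60 cm
19–20 s: 4 × 1 = 4 cm
Net displacement = 108 cm

108 cm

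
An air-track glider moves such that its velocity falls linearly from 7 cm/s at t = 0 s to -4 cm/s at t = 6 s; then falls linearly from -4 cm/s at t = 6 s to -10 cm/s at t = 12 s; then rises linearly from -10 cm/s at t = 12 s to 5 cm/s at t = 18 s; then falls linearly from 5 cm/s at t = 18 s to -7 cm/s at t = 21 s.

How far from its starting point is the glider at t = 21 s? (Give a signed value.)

Displacement is the signed area under the v-t curve.
0–6 s: ½(7 + -4)(6) = 9 cm
6–12 s: ½(-4 + -10)(6) = -42 cm
12–18 s: ½(-10 + 5)(6) = -15 cm
18–21 s: ½(5 + -7)(3) = -3 cm
Net displacement = -51 cm

-51 cm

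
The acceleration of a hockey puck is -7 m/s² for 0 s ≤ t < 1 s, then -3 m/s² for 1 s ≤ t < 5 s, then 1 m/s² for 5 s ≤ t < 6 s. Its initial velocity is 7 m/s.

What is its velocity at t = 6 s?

-11 m/s

Δv equals the area under the a-t graph; then v = v₀ + Δv.
0–1 s: -7 × 1 = -7 m/s
1–5 s: -3 × 4 = -12 m/s
5–6 s: 1 × 1 = 1 m/s
Δv = -18 m/s, so v(6) = 7 + (-18) = -11 m/s.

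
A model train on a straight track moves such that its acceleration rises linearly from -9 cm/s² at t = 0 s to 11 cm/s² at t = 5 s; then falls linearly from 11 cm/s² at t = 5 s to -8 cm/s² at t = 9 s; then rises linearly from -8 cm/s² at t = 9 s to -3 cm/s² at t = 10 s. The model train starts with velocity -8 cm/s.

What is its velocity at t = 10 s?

-2.5 cm/s

Δv equals the area under the a-t graph; then v = v₀ + Δv.
0–5 s: ½(-9 + 11)(5) = 5 cm/s
5–9 s: ½(11 + -8)(4) = 6 cm/s
9–10 s: ½(-8 + -3)(1) = -5.5 cm/s
Δv = 5.5 cm/s, so v(10) = -8 + (5.5) = -2.5 cm/s.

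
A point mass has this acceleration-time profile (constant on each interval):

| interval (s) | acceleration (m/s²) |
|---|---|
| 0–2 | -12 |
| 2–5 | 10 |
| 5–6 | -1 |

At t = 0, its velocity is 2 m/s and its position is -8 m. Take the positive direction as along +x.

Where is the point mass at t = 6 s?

On each constant-a segment, Δv = aΔt and Δx = v₀Δt + ½aΔt²; chain segment to segment.
0–2 s: v starts 2 m/s; Δx = 2·2 + ½·-12·2² = -20 m; v ends -22 m/s.
2–5 s: v starts -22 m/s; Δx = -22·3 + ½·10·3² = -21 m; v ends 8 m/s.
5–6 s: v starts 8 m/s; Δx = 8·1 + ½·-1·1² = 7.5 m; v ends 7 m/s.
x(6) = -8 + Σ Δx = -41.5 m.

-41.5 m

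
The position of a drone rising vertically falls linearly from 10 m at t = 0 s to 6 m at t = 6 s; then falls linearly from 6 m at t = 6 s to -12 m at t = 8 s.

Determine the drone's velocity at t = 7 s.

Velocity is the slope of the x-t graph on 6–8 s: (-12 − 6)/(8 − 6) = -9 m/s.

-9 m/s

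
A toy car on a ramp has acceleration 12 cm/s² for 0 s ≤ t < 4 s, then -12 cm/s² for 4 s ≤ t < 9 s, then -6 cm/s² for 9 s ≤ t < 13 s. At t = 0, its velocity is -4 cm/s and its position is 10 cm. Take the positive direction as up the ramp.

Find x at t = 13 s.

On each constant-a segment, Δv = aΔt and Δx = v₀Δt + ½aΔt²; chain segment to segment.
0–4 s: v starts -4 cm/s; Δx = -4·4 + ½·12·4² = 80 cm; v ends 44 cm/s.
4–9 s: v starts 44 cm/s; Δx = 44·5 + ½·-12·5² = 70 cm; v ends -16 cm/s.
9–13 s: v starts -16 cm/s; Δx = -16·4 + ½·-6·4² = -112 cm; v ends -40 cm/s.
x(13) = 10 + Σ Δx = 48 cm.

48 cm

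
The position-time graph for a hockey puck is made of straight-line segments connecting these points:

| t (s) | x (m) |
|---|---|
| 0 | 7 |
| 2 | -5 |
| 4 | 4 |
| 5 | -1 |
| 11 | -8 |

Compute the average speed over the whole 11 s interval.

Average speed = (total path length)/(elapsed time); on a piecewise-linear x-t graph the path length is Σ|Δx|.
0–2 s: |Δx| = |-5 − 7| = 12 m
2–4 s: |Δx| = |4 − -5| = 9 m
4–5 s: |Δx| = |-1 − 4| = 5 m
5–11 s: |Δx| = |-8 − -1| = 7 m
Total path = 33 m; average speed = 33/11 = 3 m/s.

3 m/s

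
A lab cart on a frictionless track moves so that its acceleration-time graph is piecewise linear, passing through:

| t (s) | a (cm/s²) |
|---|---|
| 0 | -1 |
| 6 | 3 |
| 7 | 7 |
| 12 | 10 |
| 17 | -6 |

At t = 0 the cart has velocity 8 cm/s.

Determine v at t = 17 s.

71.5 cm/s

Δv equals the area under the a-t graph; then v = v₀ + Δv.
0–6 s: ½(-1 + 3)(6) = 6 cm/s
6–7 s: ½(3 + 7)(1) = 5 cm/s
7–12 s: ½(7 + 10)(5) = 42.5 cm/s
12–17 s: ½(10 + -6)(5) = 10 cm/s
Δv = 63.5 cm/s, so v(17) = 8 + (63.5) = 71.5 cm/s.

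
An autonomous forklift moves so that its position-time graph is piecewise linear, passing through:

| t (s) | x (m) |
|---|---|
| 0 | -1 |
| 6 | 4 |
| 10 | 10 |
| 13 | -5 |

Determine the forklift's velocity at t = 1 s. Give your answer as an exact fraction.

Velocity is the slope of the x-t graph on 0–6 s: (4 − -1)/(6 − 0) = 5/6 m/s.

5/6 m/s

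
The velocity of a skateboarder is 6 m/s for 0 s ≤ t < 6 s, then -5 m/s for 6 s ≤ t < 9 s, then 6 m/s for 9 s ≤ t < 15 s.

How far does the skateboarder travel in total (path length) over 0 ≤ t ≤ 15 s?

Total distance travelled is ∫|v| dt — sum the magnitudes of each area piece.
0–6 s: |6| × 6 = 36 m
6–9 s: |-5| × 3 = 15 m
9–15 s: |6| × 6 = 36 m
Total distance = 87 m

87 m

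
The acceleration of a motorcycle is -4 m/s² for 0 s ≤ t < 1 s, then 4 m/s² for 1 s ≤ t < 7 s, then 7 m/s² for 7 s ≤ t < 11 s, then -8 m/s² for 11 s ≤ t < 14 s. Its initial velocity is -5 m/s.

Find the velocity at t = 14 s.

19 m/s

Δv equals the area under the a-t graph; then v = v₀ + Δv.
0–1 s: -4 × 1 = -4 m/s
1–7 s: 4 × 6 = 24 m/s
7–11 s: 7 × 4 = 28 m/s
11–14 s: -8 × 3 = -24 m/s
Δv = 24 m/s, so v(14) = -5 + (24) = 19 m/s.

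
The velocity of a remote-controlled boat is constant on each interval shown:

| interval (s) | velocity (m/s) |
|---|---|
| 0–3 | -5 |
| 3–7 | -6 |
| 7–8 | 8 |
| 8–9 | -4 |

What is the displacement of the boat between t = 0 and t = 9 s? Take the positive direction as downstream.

-35 m

Net displacement equals the area under the velocity-time graph (areas below the axis count negative).
0–3 s: -5 × 3 = -15 m
3–7 s: -6 × 4 = -24 m
7–8 s: 8 × 1 = 8 m
8–9 s: -4 × 1 = -4 m
Net displacement = -35 m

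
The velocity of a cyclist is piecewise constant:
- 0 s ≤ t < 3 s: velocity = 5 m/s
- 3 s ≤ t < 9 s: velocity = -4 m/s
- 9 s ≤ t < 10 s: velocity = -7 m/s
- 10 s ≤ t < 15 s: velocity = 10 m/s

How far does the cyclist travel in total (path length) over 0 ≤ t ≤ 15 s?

96 m

Distance (not displacement) is the total path length: add the absolute areas under v-t.
0–3 s: |5| × 3 = 15 m
3–9 s: |-4| × 6 = 24 m
9–10 s: |-7| × 1 = 7 m
10–15 s: |10| × 5 = 50 m
Total distance = 96 m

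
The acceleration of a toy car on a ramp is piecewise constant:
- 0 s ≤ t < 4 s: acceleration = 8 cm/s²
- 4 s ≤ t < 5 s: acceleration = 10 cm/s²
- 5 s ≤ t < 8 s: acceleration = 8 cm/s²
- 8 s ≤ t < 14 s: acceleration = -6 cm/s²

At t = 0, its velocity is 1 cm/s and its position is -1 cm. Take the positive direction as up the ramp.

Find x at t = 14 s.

On each constant-a segment, Δv = aΔt and Δx = v₀Δt + ½aΔt²; chain segment to segment.
0–4 s: v starts 1 cm/s; Δx = 1·4 + ½·8·4² = 68 cm; v ends 33 cm/s.
4–5 s: v starts 33 cm/s; Δx = 33·1 + ½·10·1² = 38 cm; v ends 43 cm/s.
5–8 s: v starts 43 cm/s; Δx = 43·3 + ½·8·3² = 165 cm; v ends 67 cm/s.
8–14 s: v starts 67 cm/s; Δx = 67·6 + ½·-6·6² = 294 cm; v ends 31 cm/s.
x(14) = -1 + Σ Δx = 564 cm.

564 cm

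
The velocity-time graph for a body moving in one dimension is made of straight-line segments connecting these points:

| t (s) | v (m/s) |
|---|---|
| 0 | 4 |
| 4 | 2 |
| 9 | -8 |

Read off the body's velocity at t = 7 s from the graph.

On 4–9 s the graph is linear from 2 to -8 m/s: v(7) = 2 + (-8 − 2)·(7 − 4)/(9 − 4) = -4 m/s.

-4 m/s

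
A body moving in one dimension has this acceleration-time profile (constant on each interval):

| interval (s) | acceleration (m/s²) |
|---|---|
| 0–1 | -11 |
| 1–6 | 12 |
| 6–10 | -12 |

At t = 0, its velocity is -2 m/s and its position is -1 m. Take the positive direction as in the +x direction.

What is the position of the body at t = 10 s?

168.5 m

On each constant-a segment, Δv = aΔt and Δx = v₀Δt + ½aΔt²; chain segment to segment.
0–1 s: v starts -2 m/s; Δx = -2·1 + ½·-11·1² = -7.5 m; v ends -13 m/s.
1–6 s: v starts -13 m/s; Δx = -13·5 + ½·12·5² = 85 m; v ends 47 m/s.
6–10 s: v starts 47 m/s; Δx = 47·4 + ½·-12·4² = 92 m; v ends -1 m/s.
x(10) = -1 + Σ Δx = 168.5 m.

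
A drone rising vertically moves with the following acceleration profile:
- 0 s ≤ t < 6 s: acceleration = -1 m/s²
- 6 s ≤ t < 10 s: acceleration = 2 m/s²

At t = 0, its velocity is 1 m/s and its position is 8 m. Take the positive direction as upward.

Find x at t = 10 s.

On each constant-a segment, Δv = aΔt and Δx = v₀Δt + ½aΔt²; chain segment to segment.
0–6 s: v starts 1 m/s; Δx = 1·6 + ½·-1·6² = -12 m; v ends -5 m/s.
6–10 s: v starts -5 m/s; Δx = -5·4 + ½·2·4² = -4 m; v ends 3 m/s.
x(10) = 8 + Σ Δx = -8 m.

-8 m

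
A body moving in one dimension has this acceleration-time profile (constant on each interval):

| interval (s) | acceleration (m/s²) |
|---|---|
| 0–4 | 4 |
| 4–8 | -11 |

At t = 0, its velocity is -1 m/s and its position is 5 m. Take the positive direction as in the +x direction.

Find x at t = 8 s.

On each constant-a segment, Δv = aΔt and Δx = v₀Δt + ½aΔt²; chain segment to segment.
0–4 s: v starts -1 m/s; Δx = -1·4 + ½·4·4² = 28 m; v ends 15 m/s.
4–8 s: v starts 15 m/s; Δx = 15·4 + ½·-11·4² = -28 m; v ends -29 m/s.
x(8) = 5 + Σ Δx = 5 m.

5 m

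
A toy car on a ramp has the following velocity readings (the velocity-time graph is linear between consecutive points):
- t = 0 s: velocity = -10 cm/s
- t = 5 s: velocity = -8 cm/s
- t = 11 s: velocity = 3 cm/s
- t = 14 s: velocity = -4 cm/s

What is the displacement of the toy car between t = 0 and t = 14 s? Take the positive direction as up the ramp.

Net displacement equals the area under the velocity-time graph (areas below the axis count negative).
0–5 s: ½(-10 + -8)(5) = -45 cm
5–11 s: ½(-8 + 3)(6) = -15 cm
11–14 s: ½(3 + -4)(3) = -1.5 cm
Net displacement = -61.5 cm

-61.5 cm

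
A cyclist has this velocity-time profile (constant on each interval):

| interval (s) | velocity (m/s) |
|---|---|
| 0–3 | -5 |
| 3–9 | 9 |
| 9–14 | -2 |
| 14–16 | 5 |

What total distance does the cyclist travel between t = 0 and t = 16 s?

Distance (not displacement) is the total path length: add the absolute areas under v-t.
0–3 s: |-5| × 3 = 15 m
3–9 s: |9| × 6 = 54 m
9–14 s: |-2| × 5 = 10 m
14–16 s: |5| × 2 = 10 m
Total distance = 89 m

89 m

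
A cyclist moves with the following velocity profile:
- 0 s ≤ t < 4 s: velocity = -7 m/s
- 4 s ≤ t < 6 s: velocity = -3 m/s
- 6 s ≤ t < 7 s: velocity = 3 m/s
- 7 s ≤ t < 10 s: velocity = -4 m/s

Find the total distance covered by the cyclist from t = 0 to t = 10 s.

Total distance travelled is ∫|v| dt — sum the magnitudes of each area piece.
0–4 s: |-7| × 4 = 28 m
4–6 s: |-3| × 2 = 6 m
6–7 s: |3| × 1 = 3 m
7–10 s: |-4| × 3 = 12 m
Total distance = 49 m

49 m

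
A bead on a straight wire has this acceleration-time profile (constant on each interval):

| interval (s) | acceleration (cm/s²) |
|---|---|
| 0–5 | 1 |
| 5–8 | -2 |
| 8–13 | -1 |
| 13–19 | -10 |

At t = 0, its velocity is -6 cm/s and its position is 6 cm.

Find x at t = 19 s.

On each constant-a segment, Δv = aΔt and Δx = v₀Δt + ½aΔt²; chain segment to segment.
0–5 s: v starts -6 cm/s; Δx = -6·5 + ½·1·5² = -17.5 cm; v ends -1 cm/s.
5–8 s: v starts -1 cm/s; Δx = -1·3 + ½·-2·3² = -12 cm; v ends -7 cm/s.
8–13 s: v starts -7 cm/s; Δx = -7·5 + ½·-1·5² = -47.5 cm; v ends -12 cm/s.
13–19 s: v starts -12 cm/s; Δx = -12·6 + ½·-10·6² = -252 cm; v ends -72 cm/s.
x(19) = 6 + Σ Δx = -323 cm.

-323 cm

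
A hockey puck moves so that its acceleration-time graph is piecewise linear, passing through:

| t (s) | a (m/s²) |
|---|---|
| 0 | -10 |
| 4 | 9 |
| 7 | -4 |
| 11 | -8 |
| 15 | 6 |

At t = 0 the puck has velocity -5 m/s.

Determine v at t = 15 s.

Δv equals the area under the a-t graph; then v = v₀ + Δv.
0–4 s: ½(-10 + 9)(4) = -2 m/s
4–7 s: ½(9 + -4)(3) = 7.5 m/s
7–11 s: ½(-4 + -8)(4) = -24 m/s
11–15 s: ½(-8 + 6)(4) = -4 m/s
Δv = -22.5 m/s, so v(15) = -5 + (-22.5) = -27.5 m/s.

-27.5 m/s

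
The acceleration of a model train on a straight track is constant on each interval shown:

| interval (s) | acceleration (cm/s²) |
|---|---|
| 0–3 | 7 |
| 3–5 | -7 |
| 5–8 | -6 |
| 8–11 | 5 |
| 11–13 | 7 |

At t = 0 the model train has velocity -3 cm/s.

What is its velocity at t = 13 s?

Δv equals the area under the a-t graph; then v = v₀ + Δv.
0–3 s: 7 × 3 = 21 cm/s
3–5 s: -7 × 2 = -14 cm/s
5–8 s: -6 × 3 = -18 cm/s
8–11 s: 5 × 3 = 15 cm/s
11–13 s: 7 × 2 = 14 cm/s
Δv = 18 cm/s, so v(13) = -3 + (18) = 15 cm/s.

15 cm/s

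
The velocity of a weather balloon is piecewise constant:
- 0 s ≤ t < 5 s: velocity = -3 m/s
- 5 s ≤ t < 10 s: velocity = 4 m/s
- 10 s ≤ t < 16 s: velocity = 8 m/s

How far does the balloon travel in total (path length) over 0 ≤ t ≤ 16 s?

Distance (not displacement) is the total path length: add the absolute areas under v-t.
0–5 s: |-3| × 5 = 15 m
5–10 s: |4| × 5 = 20 m
10–16 s: |8| × 6 = 48 m
Total distance = 83 m

83 m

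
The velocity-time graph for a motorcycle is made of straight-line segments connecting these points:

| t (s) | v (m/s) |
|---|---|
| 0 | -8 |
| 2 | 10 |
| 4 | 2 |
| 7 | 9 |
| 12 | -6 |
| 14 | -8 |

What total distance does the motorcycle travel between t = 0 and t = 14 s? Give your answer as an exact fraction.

640/9 m

Distance (not displacement) is the total path length: add the absolute areas under v-t.
0–2 s: v = 0 at t = 8/9 s; triangle areas 32/9 + 50/9 = 82/9 m
2–4 s: |½(10 + 2)(2)| = 12 m
4–7 s: |½(2 + 9)(3)| = 16.5 m
7–12 s: v = 0 at t = 10 s; triangle areas 13.5 + 6 = 19.5 m
12–14 s: |½(-6 + -8)(2)| = 14 m
Total distance = 640/9 m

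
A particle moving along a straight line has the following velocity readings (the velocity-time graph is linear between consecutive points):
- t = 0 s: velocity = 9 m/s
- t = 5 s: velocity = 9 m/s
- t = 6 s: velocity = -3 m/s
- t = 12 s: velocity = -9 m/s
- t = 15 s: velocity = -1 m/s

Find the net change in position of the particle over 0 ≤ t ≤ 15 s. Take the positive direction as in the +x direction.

-3 m

Net displacement equals the area under the velocity-time graph (areas below the axis count negative).
0–5 s: 9 × 5 = 45 m
5–6 s: ½(9 + -3)(1) = 3 m
6–12 s: ½(-3 + -9)(6) = -36 m
12–15 s: ½(-9 + -1)(3) = -15 m
Net displacement = -3 m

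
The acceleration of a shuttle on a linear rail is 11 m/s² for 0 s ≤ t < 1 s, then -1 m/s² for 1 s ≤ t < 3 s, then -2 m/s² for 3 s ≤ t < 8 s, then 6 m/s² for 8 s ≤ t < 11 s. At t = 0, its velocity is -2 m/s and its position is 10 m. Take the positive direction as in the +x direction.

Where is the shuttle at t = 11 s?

57.5 m

On each constant-a segment, Δv = aΔt and Δx = v₀Δt + ½aΔt²; chain segment to segment.
0–1 s: v starts -2 m/s; Δx = -2·1 + ½·11·1² = 3.5 m; v ends 9 m/s.
1–3 s: v starts 9 m/s; Δx = 9·2 + ½·-1·2² = 16 m; v ends 7 m/s.
3–8 s: v starts 7 m/s; Δx = 7·5 + ½·-2·5² = 10 m; v ends -3 m/s.
8–11 s: v starts -3 m/s; Δx = -3·3 + ½·6·3² = 18 m; v ends 15 m/s.
x(11) = 10 + Σ Δx = 57.5 m.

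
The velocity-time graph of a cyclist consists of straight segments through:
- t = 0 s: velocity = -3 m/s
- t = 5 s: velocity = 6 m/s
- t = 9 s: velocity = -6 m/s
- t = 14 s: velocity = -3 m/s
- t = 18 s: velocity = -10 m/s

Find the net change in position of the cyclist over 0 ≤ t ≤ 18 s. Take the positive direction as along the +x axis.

Net displacement equals the area under the velocity-time graph (areas below the axis count negative).
0–5 s: ½(-3 + 6)(5) = 7.5 m
5–9 s: ½(6 + -6)(4) = 0 m
9–14 s: ½(-6 + -3)(5) = -22.5 m
14–18 s: ½(-3 + -10)(4) = -26 m
Net displacement = -41 m

-41 m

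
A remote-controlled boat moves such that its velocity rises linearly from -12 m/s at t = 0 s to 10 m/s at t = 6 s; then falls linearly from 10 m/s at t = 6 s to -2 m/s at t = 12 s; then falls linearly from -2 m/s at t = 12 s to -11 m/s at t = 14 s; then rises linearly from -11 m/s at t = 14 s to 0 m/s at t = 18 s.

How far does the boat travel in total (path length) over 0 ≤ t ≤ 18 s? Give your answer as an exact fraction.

1037/11 m

Total distance travelled is ∫|v| dt — sum the magnitudes of each area piece.
0–6 s: v = 0 at t = 36/11 s; triangle areas 216/11 + 150/11 = 366/11 m
6–12 s: v = 0 at t = 11 s; triangle areas 25 + 1 = 26 m
12–14 s: |½(-2 + -11)(2)| = 13 m
14–18 s: |½(-11 + 0)(4)| = 22 m
Total distance = 1037/11 m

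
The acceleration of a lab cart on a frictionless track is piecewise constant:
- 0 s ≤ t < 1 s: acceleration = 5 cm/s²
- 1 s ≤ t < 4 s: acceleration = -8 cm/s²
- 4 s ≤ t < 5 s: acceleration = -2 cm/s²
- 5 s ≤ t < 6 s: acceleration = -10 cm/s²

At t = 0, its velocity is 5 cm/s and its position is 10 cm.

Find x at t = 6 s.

On each constant-a segment, Δv = aΔt and Δx = v₀Δt + ½aΔt²; chain segment to segment.
0–1 s: v starts 5 cm/s; Δx = 5·1 + ½·5·1² = 7.5 cm; v ends 10 cm/s.
1–4 s: v starts 10 cm/s; Δx = 10·3 + ½·-8·3² = -6 cm; v ends -14 cm/s.
4–5 s: v starts -14 cm/s; Δx = -14·1 + ½·-2·1² = -15 cm; v ends -16 cm/s.
5–6 s: v starts -16 cm/s; Δx = -16·1 + ½·-10·1² = -21 cm; v ends -26 cm/s.
x(6) = 10 + Σ Δx = -24.5 cm.

-24.5 cm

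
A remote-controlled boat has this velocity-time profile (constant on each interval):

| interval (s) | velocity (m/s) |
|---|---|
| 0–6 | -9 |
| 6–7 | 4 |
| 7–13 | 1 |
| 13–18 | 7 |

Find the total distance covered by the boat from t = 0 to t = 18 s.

Distance (not displacement) is the total path length: add the absolute areas under v-t.
0–6 s: |-9| × 6 = 54 m
6–7 s: |4| × 1 = 4 m
7–13 s: |1| × 6 = 6 m
13–18 s: |7| × 5 = 35 m
Total distance = 99 m

99 m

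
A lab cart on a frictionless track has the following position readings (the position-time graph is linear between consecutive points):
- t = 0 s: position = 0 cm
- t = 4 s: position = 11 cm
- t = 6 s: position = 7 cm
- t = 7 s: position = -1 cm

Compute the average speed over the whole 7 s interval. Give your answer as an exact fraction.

23/7 cm/s

Average speed = (total path length)/(elapsed time); on a piecewise-linear x-t graph the path length is Σ|Δx|.
0–4 s: |Δx| = |11 − 0| = 11 cm
4–6 s: |Δx| = |7 − 11| = 4 cm
6–7 s: |Δx| = |-1 − 7| = 8 cm
Total path = 23 cm; average speed = 23/7 = 23/7 cm/s.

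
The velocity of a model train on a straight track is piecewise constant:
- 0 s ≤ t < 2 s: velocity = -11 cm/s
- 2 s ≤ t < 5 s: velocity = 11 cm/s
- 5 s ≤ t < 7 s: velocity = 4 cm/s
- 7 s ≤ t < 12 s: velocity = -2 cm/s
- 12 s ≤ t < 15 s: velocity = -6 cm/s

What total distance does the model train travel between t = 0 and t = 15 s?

91 cm

Distance (not displacement) is the total path length: add the absolute areas under v-t.
0–2 s: |-11| × 2 = 22 cm
2–5 s: |11| × 3 = 33 cm
5–7 s: |4| × 2 = 8 cm
7–12 s: |-2| × 5 = 10 cm
12–15 s: |-6| × 3 = 18 cm
Total distance = 91 cm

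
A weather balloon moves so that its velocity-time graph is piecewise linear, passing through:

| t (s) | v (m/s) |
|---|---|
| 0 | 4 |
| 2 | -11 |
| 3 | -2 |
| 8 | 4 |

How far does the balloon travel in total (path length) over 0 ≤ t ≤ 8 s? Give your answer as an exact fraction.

719/30 m

Total distance travelled is ∫|v| dt — sum the magnitudes of each area piece.
0–2 s: v = 0 at t = 8/15 s; triangle areas 16/15 + 121/15 = 137/15 m
2–3 s: |½(-11 + -2)(1)| = 6.5 m
3–8 s: v = 0 at t = 14/3 s; triangle areas 5/3 + 20/3 = 25/3 m
Total distance = 719/30 m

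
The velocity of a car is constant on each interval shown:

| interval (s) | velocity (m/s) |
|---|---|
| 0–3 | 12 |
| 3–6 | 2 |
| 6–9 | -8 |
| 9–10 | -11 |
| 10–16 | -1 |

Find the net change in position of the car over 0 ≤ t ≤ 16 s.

Net displacement equals the area under the velocity-time graph (areas below the axis count negative).
0–3 s: 12 × 3 = 36 m
3–6 s: 2 × 3 = 6 m
6–9 s: -8 × 3 = -24 m
9–10 s: -11 × 1 = -11 m
10–16 s: -1 × 6 = -6 m
Net displacement = 1 m

1 m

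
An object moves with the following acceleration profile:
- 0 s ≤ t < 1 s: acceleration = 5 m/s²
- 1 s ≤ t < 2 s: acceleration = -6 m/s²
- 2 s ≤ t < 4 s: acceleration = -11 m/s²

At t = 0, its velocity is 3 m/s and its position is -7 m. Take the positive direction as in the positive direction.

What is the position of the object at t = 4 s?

On each constant-a segment, Δv = aΔt and Δx = v₀Δt + ½aΔt²; chain segment to segment.
0–1 s: v starts 3 m/s; Δx = 3·1 + ½·5·1² = 5.5 m; v ends 8 m/s.
1–2 s: v starts 8 m/s; Δx = 8·1 + ½·-6·1² = 5 m; v ends 2 m/s.
2–4 s: v starts 2 m/s; Δx = 2·2 + ½·-11·2² = -18 m; v ends -20 m/s.
x(4) = -7 + Σ Δx = -14.5 m.

-14.5 m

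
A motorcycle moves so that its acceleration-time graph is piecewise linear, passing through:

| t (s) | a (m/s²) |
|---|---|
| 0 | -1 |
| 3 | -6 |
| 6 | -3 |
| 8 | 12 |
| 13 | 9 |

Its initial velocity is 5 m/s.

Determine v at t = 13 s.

42.5 m/s

Δv equals the area under the a-t graph; then v = v₀ + Δv.
0–3 s: ½(-1 + -6)(3) = -10.5 m/s
3–6 s: ½(-6 + -3)(3) = -13.5 m/s
6–8 s: ½(-3 + 12)(2) = 9 m/s
8–13 s: ½(12 + 9)(5) = 52.5 m/s
Δv = 37.5 m/s, so v(13) = 5 + (37.5) = 42.5 m/s.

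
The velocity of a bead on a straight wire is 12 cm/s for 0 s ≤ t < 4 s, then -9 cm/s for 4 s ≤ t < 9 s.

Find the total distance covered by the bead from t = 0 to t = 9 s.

Distance (not displacement) is the total path length: add the absolute areas under v-t.
0–4 s: |12| × 4 = 48 cm
4–9 s: |-9| × 5 = 45 cm
Total distance = 93 cm

93 cm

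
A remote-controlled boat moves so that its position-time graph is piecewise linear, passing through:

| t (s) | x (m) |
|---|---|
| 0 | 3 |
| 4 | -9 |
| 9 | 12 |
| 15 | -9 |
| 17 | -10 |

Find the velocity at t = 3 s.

-3 m/s

Velocity is the slope of the x-t graph on 0–4 s: (-9 − 3)/(4 − 0) = -3 m/s.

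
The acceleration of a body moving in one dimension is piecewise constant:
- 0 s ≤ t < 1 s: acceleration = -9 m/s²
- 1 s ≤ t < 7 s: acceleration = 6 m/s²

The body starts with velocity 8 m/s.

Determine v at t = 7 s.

35 m/s

Δv equals the area under the a-t graph; then v = v₀ + Δv.
0–1 s: -9 × 1 = -9 m/s
1–7 s: 6 × 6 = 36 m/s
Δv = 27 m/s, so v(7) = 8 + (27) = 35 m/s.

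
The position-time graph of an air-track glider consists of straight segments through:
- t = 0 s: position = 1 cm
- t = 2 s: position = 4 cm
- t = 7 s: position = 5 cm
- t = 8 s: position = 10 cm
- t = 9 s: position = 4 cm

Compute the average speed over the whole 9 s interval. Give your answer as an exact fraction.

5/3 cm/s

Average speed = (total path length)/(elapsed time); on a piecewise-linear x-t graph the path length is Σ|Δx|.
0–2 s: |Δx| = |4 − 1| = 3 cm
2–7 s: |Δx| = |5 − 4| = 1 cm
7–8 s: |Δx| = |10 − 5| = 5 cm
8–9 s: |Δx| = |4 − 10| = 6 cm
Total path = 15 cm; average speed = 15/9 = 5/3 cm/s.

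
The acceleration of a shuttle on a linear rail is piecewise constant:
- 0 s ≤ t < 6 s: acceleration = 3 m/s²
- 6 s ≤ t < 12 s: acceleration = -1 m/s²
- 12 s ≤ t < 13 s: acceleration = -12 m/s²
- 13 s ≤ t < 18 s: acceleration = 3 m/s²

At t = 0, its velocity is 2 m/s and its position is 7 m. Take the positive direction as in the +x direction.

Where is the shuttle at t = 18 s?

On each constant-a segment, Δv = aΔt and Δx = v₀Δt + ½aΔt²; chain segment to segment.
0–6 s: v starts 2 m/s; Δx = 2·6 + ½·3·6² = 66 m; v ends 20 m/s.
6–12 s: v starts 20 m/s; Δx = 20·6 + ½·-1·6² = 102 m; v ends 14 m/s.
12–13 s: v starts 14 m/s; Δx = 14·1 + ½·-12·1² = 8 m; v ends 2 m/s.
13–18 s: v starts 2 m/s; Δx = 2·5 + ½·3·5² = 47.5 m; v ends 17 m/s.
x(18) = 7 + Σ Δx = 230.5 m.

230.5 m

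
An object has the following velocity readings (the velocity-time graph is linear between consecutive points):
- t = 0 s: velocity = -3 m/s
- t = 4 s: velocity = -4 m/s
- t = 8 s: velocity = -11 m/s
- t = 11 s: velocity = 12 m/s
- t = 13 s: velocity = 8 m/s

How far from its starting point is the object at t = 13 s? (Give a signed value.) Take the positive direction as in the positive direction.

Displacement is the signed area under the v-t curve.
0–4 s: ½(-3 + -4)(4) = -14 m
4–8 s: ½(-4 + -11)(4) = -30 m
8–11 s: ½(-11 + 12)(3) = 1.5 m
11–13 s: ½(12 + 8)(2) = 20 m
Net displacement = -22.5 m

-22.5 m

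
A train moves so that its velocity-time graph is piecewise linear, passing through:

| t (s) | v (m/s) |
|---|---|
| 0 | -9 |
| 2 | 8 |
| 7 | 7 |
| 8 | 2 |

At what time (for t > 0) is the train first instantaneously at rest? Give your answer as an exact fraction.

v changes sign on 0–2 s (from -9 to 8); the graph is linear there, so v = 0 at t = 0 + (9)·(2 − 0)/(8 − -9) = 18/17 s.

t = 18/17 s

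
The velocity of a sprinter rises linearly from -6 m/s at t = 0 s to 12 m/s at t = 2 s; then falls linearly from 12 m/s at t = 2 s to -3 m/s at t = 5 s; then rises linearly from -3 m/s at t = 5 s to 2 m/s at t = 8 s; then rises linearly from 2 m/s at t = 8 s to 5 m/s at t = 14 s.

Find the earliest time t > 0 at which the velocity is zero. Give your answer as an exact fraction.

v changes sign on 0–2 s (from -6 to 12); the graph is linear there, so v = 0 at t = 0 + (6)·(2 − 0)/(12 − -6) = 2/3 s.

t = 2/3 s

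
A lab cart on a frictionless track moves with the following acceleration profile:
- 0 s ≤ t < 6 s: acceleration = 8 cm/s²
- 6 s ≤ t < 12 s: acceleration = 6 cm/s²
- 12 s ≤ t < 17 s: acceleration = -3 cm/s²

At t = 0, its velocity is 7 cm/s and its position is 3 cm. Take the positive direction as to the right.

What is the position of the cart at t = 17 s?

On each constant-a segment, Δv = aΔt and Δx = v₀Δt + ½aΔt²; chain segment to segment.
0–6 s: v starts 7 cm/s; Δx = 7·6 + ½·8·6² = 186 cm; v ends 55 cm/s.
6–12 s: v starts 55 cm/s; Δx = 55·6 + ½·6·6² = 438 cm; v ends 91 cm/s.
12–17 s: v starts 91 cm/s; Δx = 91·5 + ½·-3·5² = 417.5 cm; v ends 76 cm/s.
x(17) = 3 + Σ Δx = 1044.5 cm.

1044.5 cm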